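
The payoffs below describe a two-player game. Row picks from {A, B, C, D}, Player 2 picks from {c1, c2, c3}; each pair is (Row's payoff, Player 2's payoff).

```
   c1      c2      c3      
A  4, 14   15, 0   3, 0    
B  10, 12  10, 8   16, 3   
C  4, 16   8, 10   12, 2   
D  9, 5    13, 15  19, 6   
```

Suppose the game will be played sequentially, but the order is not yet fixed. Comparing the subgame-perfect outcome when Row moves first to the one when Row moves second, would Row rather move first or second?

first

If Row leads: Player 2's best replies are A→c1, B→c1, C→c1, D→c2; Row's induced payoffs 4, 10, 4, 13; outcome (D, c2), payoffs (13, 15).
If Player 2 leads: Row's best replies are c1→B, c2→A, c3→D; Player 2's induced payoffs 12, 0, 6; outcome (B, c1), payoffs (10, 12).
Row gets 13 moving first and 10 moving second, so Row prefers to move first.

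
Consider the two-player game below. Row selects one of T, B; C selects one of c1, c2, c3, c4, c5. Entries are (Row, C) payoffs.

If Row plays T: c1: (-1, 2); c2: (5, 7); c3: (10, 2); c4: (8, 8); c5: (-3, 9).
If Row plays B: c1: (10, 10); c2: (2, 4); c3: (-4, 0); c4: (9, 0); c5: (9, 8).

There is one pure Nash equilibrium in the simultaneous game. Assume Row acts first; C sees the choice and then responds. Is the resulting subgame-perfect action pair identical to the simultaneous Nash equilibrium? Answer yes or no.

yes

C best-responds to each possible Row move:
- T: BR = c5, leader payoff -3.
- B: BR = c1, leader payoff 10.
Among -3, 10, the best is 10 at B. Subgame-perfect outcome: (B, c1) with payoffs (10, 10).
Now find the simultaneous Nash equilibrium.
Row's best replies: c1→B; c2→T; c3→T; c4→B; c5→B.
C's best replies: T→c5; B→c1.
The unique mutual best reply is (B, c1), giving (10, 10).
Sequential outcome (B, c1) coincides with the Nash profile (B, c1).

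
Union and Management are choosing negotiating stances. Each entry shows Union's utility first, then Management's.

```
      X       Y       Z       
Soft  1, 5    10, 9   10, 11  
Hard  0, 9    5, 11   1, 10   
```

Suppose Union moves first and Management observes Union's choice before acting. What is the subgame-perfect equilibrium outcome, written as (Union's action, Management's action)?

Work backward from Management's decision.
- Soft: Management compares 5, 9, 11 and picks Z; Union would get 10.
- Hard: Management compares 9, 11, 10 and picks Y; Union would get 5.
Maximizing over 10, 5, Union chooses Soft. Subgame-perfect outcome: (Soft, Z) with payoffs (10, 11).

(Soft, Z)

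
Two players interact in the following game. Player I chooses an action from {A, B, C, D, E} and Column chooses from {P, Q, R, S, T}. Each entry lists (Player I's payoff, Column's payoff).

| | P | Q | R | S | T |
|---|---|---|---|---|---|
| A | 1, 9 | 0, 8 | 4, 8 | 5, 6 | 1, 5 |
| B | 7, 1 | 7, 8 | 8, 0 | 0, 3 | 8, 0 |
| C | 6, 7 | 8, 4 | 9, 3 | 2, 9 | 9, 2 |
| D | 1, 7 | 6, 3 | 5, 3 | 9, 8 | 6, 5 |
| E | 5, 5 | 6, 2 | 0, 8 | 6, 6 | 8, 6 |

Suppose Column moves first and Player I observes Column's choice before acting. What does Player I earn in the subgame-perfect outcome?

9

Solve by backward induction (Column leads).
- P → Player I plays B (best of 1, 7, 6, 1, 5); Column gets 1.
- Q → Player I plays C (best of 0, 7, 8, 6, 6); Column gets 4.
- R → Player I plays C (best of 4, 8, 9, 5, 0); Column gets 3.
- S → Player I plays D (best of 5, 0, 2, 9, 6); Column gets 8.
- T → Player I plays C (best of 1, 8, 9, 6, 8); Column gets 2.
Among 1, 4, 3, 8, 2, the best is 8 at S. Subgame-perfect outcome: (D, S) with payoffs (9, 8).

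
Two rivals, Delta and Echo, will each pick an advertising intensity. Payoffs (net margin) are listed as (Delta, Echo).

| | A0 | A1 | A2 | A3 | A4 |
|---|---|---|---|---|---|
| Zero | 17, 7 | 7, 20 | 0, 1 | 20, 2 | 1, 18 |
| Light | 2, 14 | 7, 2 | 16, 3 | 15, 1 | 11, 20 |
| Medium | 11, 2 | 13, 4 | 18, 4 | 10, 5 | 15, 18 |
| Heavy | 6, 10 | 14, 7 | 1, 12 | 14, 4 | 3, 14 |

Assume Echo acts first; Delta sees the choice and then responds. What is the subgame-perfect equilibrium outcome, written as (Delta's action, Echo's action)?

Backward induction with Echo moving first.
- A0: BR = Zero, leader payoff 7.
- A1: BR = Heavy, leader payoff 7.
- A2: BR = Medium, leader payoff 4.
- A3: BR = Zero, leader payoff 2.
- A4: BR = Medium, leader payoff 18.
Echo's induced payoffs are 7, 7, 4, 2, 18, so Echo commits to A4. Subgame-perfect outcome: (Medium, A4) with payoffs (15, 18).

(Medium, A4)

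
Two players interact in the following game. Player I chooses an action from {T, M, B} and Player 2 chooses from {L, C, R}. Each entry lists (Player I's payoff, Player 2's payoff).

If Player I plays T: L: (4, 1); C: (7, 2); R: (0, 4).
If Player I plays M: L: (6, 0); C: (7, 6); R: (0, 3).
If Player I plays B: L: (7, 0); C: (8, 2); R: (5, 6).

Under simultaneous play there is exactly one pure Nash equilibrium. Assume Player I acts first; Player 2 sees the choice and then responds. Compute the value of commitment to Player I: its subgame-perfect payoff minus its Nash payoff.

Player 2 best-responds to each possible Player I move:
- T → Player 2 plays R (best of 1, 2, 4); Player I gets 0.
- M → Player 2 plays C (best of 0, 6, 3); Player I gets 7.
- B → Player 2 plays R (best of 0, 2, 6); Player I gets 5.
Among 0, 7, 5, the best is 7 at M. Subgame-perfect outcome: (M, C) with payoffs (7, 6).
For the simultaneous game, intersect best replies.
Player I's best replies: L→B; C→B; R→B.
Player 2's best replies: T→R; M→C; B→R.
Only (B, R) has each player best-responding; Nash payoffs (5, 6).
Player I's commitment gain: 7 − 5 = 2.

2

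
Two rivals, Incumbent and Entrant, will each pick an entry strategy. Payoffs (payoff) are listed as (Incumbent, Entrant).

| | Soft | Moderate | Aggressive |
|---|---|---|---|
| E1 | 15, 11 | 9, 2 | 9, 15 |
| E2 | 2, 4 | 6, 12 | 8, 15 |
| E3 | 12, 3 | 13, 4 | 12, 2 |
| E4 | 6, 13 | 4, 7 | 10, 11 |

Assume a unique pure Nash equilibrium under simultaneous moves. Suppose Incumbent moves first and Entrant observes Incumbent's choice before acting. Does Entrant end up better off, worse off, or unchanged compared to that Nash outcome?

Solve by backward induction (Incumbent leads).
- E1 → Entrant plays Aggressive (best of 11, 2, 15); Incumbent gets 9.
- E2 → Entrant plays Aggressive (best of 4, 12, 15); Incumbent gets 8.
- E3 → Entrant plays Moderate (best of 3, 4, 2); Incumbent gets 13.
- E4 → Entrant plays Soft (best of 13, 7, 11); Incumbent gets 6.
Maximizing over 9, 8, 13, 6, Incumbent chooses E3. Subgame-perfect outcome: (E3, Moderate) with payoffs (13, 4).
Under simultaneous play:
Incumbent's best replies: Soft→E1; Moderate→E3; Aggressive→E3.
Entrant's best replies: E1→Aggressive; E2→Aggressive; E3→Moderate; E4→Soft.
The unique mutual best reply is (E3, Moderate), giving (13, 4).
Entrant earns 4 sequentially versus 4 at the Nash outcome: unchanged.

unchanged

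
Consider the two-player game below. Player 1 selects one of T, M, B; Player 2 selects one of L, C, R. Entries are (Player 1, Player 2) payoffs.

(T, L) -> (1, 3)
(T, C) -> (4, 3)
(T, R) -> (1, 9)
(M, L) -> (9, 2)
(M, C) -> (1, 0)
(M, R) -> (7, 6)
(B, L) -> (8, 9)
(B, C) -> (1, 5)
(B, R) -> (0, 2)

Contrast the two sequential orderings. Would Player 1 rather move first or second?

first

If Player 1 leads: Player 2's best replies are T→R, M→R, B→L; Player 1's induced payoffs 1, 7, 8; outcome (B, L), payoffs (8, 9).
If Player 2 leads: Player 1's best replies are L→M, C→T, R→M; Player 2's induced payoffs 2, 3, 6; outcome (M, R), payoffs (7, 6).
Player 1 gets 8 moving first and 7 moving second, so Player 1 prefers to move first.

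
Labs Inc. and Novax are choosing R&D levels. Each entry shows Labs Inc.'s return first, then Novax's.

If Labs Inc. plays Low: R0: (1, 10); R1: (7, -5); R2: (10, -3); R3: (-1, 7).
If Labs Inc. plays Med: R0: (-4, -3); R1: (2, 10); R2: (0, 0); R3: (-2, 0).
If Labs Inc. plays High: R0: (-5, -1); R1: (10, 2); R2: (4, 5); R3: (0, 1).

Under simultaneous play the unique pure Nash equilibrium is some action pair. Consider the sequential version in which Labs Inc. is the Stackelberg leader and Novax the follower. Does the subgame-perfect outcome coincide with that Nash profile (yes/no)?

no

Solve by backward induction (Labs Inc. leads).
- Low: Novax compares 10, -5, -3, 7 and picks R0; Labs Inc. would get 1.
- Med: Novax compares -3, 10, 0, 0 and picks R1; Labs Inc. would get 2.
- High: Novax compares -1, 2, 5, 1 and picks R2; Labs Inc. would get 4.
Labs Inc.'s induced payoffs are 1, 2, 4, so Labs Inc. commits to High. Subgame-perfect outcome: (High, R2) with payoffs (4, 5).
For the simultaneous game, intersect best replies.
Labs Inc.'s best replies: R0→Low; R1→High; R2→Low; R3→High.
Novax's best replies: Low→R0; Med→R1; High→R2.
Only (Low, R0) has each player best-responding; Nash payoffs (1, 10).
Sequential outcome (High, R2) differs from the Nash profile (Low, R0).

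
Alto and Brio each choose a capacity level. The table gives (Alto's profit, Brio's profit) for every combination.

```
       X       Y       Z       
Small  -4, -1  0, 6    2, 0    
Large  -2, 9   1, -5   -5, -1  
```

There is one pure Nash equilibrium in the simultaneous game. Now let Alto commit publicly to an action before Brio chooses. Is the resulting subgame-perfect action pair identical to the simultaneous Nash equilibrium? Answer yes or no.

no

Work backward from Brio's decision.
- Small: BR = Y, leader payoff 0.
- Large: BR = X, leader payoff -2.
Alto's induced payoffs are 0, -2, so Alto commits to Small. Subgame-perfect outcome: (Small, Y) with payoffs (0, 6).
Now find the simultaneous Nash equilibrium.
Alto's best replies: X→Large; Y→Large; Z→Small.
Brio's best replies: Small→Y; Large→X.
Only (Large, X) has each player best-responding; Nash payoffs (-2, 9).
Sequential outcome (Small, Y) differs from the Nash profile (Large, X).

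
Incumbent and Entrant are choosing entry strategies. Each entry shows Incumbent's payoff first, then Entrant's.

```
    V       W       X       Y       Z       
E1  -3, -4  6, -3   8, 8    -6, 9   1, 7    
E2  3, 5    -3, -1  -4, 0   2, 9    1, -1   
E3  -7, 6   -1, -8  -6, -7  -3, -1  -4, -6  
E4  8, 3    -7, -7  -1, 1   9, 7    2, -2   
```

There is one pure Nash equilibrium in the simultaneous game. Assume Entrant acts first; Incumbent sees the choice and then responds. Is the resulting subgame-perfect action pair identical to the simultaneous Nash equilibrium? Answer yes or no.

no

Solve by backward induction (Entrant leads).
- V → Incumbent plays E4 (best of -3, 3, -7, 8); Entrant gets 3.
- W → Incumbent plays E1 (best of 6, -3, -1, -7); Entrant gets -3.
- X → Incumbent plays E1 (best of 8, -4, -6, -1); Entrant gets 8.
- Y → Incumbent plays E4 (best of -6, 2, -3, 9); Entrant gets 7.
- Z → Incumbent plays E4 (best of 1, 1, -4, 2); Entrant gets -2.
Entrant's induced payoffs are 3, -3, 8, 7, -2, so Entrant commits to X. Subgame-perfect outcome: (E1, X) with payoffs (8, 8).
Under simultaneous play:
Incumbent's best replies: V→E4; W→E1; X→E1; Y→E4; Z→E4.
Entrant's best replies: E1→Y; E2→Y; E3→V; E4→Y.
Only (E4, Y) has each player best-responding; Nash payoffs (9, 7).
Sequential outcome (E1, X) differs from the Nash profile (E4, Y).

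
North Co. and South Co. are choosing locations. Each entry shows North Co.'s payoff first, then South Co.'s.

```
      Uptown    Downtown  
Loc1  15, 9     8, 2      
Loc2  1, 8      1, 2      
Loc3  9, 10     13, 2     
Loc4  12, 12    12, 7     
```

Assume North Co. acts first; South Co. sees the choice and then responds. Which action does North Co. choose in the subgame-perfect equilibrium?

Loc1

South Co. best-responds to each possible North Co. move:
- Loc1 → South Co. plays Uptown (best of 9, 2); North Co. gets 15.
- Loc2 → South Co. plays Uptown (best of 8, 2); North Co. gets 1.
- Loc3 → South Co. plays Uptown (best of 10, 2); North Co. gets 9.
- Loc4 → South Co. plays Uptown (best of 12, 7); North Co. gets 12.
Maximizing over 15, 1, 9, 12, North Co. chooses Loc1. Subgame-perfect outcome: (Loc1, Uptown) with payoffs (15, 9).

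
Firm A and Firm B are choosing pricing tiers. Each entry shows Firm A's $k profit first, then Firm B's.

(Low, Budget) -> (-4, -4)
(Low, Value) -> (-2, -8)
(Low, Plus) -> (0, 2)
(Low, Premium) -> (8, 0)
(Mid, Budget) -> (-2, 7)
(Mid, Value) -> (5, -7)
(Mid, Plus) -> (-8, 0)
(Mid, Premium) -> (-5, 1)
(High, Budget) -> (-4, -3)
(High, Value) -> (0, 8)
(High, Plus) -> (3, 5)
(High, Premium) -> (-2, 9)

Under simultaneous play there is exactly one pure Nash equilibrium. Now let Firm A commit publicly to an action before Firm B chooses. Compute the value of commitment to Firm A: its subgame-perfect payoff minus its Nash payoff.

2

Firm B best-responds to each possible Firm A move:
- Low → Firm B plays Plus (best of -4, -8, 2, 0); Firm A gets 0.
- Mid → Firm B plays Budget (best of 7, -7, 0, 1); Firm A gets -2.
- High → Firm B plays Premium (best of -3, 8, 5, 9); Firm A gets -2.
Among 0, -2, -2, the best is 0 at Low. Subgame-perfect outcome: (Low, Plus) with payoffs (0, 2).
Now find the simultaneous Nash equilibrium.
Firm A's best replies: Budget→Mid; Value→Mid; Plus→High; Premium→Low.
Firm B's best replies: Low→Plus; Mid→Budget; High→Premium.
Only (Mid, Budget) has each player best-responding; Nash payoffs (-2, 7).
Firm A's commitment gain: 0 − -2 = 2.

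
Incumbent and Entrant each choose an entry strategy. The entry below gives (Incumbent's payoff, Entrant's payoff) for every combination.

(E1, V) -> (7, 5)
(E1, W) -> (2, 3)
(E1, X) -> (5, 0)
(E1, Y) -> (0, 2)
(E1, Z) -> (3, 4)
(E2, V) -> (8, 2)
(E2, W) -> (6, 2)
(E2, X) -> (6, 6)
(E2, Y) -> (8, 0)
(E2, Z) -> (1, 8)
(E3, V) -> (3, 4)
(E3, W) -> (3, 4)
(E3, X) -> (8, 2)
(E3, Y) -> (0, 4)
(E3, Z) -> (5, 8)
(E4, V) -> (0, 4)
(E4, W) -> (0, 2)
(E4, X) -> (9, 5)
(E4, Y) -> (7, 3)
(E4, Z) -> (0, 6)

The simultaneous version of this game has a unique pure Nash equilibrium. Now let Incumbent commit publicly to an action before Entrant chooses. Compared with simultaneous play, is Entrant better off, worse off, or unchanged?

worse off

Solve by backward induction (Incumbent leads).
- E1 → Entrant plays V (best of 5, 3, 0, 2, 4); Incumbent gets 7.
- E2 → Entrant plays Z (best of 2, 2, 6, 0, 8); Incumbent gets 1.
- E3 → Entrant plays Z (best of 4, 4, 2, 4, 8); Incumbent gets 5.
- E4 → Entrant plays Z (best of 4, 2, 5, 3, 6); Incumbent gets 0.
Maximizing over 7, 1, 5, 0, Incumbent chooses E1. Subgame-perfect outcome: (E1, V) with payoffs (7, 5).
For the simultaneous game, intersect best replies.
Incumbent's best replies: V→E2; W→E2; X→E4; Y→E2; Z→E3.
Entrant's best replies: E1→V; E2→Z; E3→Z; E4→Z.
Only (E3, Z) has each player best-responding; Nash payoffs (5, 8).
Entrant earns 5 sequentially versus 8 at the Nash outcome: worse off.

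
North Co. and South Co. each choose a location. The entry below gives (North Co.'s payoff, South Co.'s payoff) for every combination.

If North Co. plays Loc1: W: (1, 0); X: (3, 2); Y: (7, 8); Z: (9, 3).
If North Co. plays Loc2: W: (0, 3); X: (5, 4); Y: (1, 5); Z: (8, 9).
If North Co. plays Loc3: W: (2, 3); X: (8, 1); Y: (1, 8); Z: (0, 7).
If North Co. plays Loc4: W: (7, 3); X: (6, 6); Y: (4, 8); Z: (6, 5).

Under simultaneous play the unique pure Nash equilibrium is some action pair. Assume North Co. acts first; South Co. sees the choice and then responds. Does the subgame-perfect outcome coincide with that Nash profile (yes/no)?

no

Solve by backward induction (North Co. leads).
- Loc1 → South Co. plays Y (best of 0, 2, 8, 3); North Co. gets 7.
- Loc2 → South Co. plays Z (best of 3, 4, 5, 9); North Co. gets 8.
- Loc3 → South Co. plays Y (best of 3, 1, 8, 7); North Co. gets 1.
- Loc4 → South Co. plays Y (best of 3, 6, 8, 5); North Co. gets 4.
Among 7, 8, 1, 4, the best is 8 at Loc2. Subgame-perfect outcome: (Loc2, Z) with payoffs (8, 9).
For the simultaneous game, intersect best replies.
North Co.'s best replies: W→Loc4; X→Loc3; Y→Loc1; Z→Loc1.
South Co.'s best replies: Loc1→Y; Loc2→Z; Loc3→Y; Loc4→Y.
Only (Loc1, Y) has each player best-responding; Nash payoffs (7, 8).
Sequential outcome (Loc2, Z) differs from the Nash profile (Loc1, Y).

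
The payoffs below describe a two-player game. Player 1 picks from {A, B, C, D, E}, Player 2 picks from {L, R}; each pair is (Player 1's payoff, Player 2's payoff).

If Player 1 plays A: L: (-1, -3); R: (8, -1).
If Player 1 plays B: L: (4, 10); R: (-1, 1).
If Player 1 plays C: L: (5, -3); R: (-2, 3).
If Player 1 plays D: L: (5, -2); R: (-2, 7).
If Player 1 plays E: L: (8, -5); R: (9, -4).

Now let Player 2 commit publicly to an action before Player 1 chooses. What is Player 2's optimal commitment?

Solve by backward induction (Player 2 leads).
- L → Player 1 plays E (best of -1, 4, 5, 5, 8); Player 2 gets -5.
- R → Player 1 plays E (best of 8, -1, -2, -2, 9); Player 2 gets -4.
Maximizing over -5, -4, Player 2 chooses R. Subgame-perfect outcome: (E, R) with payoffs (9, -4).

R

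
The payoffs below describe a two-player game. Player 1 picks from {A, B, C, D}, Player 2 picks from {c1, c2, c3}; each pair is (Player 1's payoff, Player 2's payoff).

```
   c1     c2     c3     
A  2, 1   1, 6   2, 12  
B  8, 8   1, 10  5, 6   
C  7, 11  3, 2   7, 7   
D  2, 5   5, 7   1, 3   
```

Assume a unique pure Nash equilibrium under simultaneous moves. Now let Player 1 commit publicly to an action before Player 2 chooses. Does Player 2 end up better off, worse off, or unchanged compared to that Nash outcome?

better off

Solve by backward induction (Player 1 leads).
- A: BR = c3, leader payoff 2.
- B: BR = c2, leader payoff 1.
- C: BR = c1, leader payoff 7.
- D: BR = c2, leader payoff 5.
Among 2, 1, 7, 5, the best is 7 at C. Subgame-perfect outcome: (C, c1) with payoffs (7, 11).
For the simultaneous game, intersect best replies.
Player 1's best replies: c1→B; c2→D; c3→C.
Player 2's best replies: A→c3; B→c2; C→c1; D→c2.
The unique mutual best reply is (D, c2), giving (5, 7).
Player 2 earns 11 sequentially versus 7 at the Nash outcome: better off.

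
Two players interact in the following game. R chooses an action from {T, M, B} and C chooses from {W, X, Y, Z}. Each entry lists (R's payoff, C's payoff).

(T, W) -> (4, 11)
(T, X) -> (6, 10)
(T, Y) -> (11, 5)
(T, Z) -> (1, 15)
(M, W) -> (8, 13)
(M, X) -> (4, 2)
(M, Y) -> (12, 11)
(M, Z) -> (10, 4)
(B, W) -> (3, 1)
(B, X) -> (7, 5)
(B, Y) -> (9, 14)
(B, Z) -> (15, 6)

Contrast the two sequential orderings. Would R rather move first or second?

first

If R leads: C's best replies are T→Z, M→W, B→Y; R's induced payoffs 1, 8, 9; outcome (B, Y), payoffs (9, 14).
If C leads: R's best replies are W→M, X→B, Y→M, Z→B; C's induced payoffs 13, 5, 11, 6; outcome (M, W), payoffs (8, 13).
R gets 9 moving first and 8 moving second, so R prefers to move first.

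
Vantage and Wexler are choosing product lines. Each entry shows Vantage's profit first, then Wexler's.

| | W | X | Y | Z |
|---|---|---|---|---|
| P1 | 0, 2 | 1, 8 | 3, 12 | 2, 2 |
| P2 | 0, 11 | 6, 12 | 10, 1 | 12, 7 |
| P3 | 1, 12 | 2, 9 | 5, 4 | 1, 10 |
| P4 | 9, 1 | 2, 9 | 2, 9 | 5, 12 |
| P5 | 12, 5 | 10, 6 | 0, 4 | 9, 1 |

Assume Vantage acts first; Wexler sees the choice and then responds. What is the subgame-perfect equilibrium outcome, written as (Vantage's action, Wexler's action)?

(P5, X)

Wexler best-responds to each possible Vantage move:
- P1 → Wexler plays Y (best of 2, 8, 12, 2); Vantage gets 3.
- P2 → Wexler plays X (best of 11, 12, 1, 7); Vantage gets 6.
- P3 → Wexler plays W (best of 12, 9, 4, 10); Vantage gets 1.
- P4 → Wexler plays Z (best of 1, 9, 9, 12); Vantage gets 5.
- P5 → Wexler plays X (best of 5, 6, 4, 1); Vantage gets 10.
Vantage's induced payoffs are 3, 6, 1, 5, 10, so Vantage commits to P5. Subgame-perfect outcome: (P5, X) with payoffs (10, 6).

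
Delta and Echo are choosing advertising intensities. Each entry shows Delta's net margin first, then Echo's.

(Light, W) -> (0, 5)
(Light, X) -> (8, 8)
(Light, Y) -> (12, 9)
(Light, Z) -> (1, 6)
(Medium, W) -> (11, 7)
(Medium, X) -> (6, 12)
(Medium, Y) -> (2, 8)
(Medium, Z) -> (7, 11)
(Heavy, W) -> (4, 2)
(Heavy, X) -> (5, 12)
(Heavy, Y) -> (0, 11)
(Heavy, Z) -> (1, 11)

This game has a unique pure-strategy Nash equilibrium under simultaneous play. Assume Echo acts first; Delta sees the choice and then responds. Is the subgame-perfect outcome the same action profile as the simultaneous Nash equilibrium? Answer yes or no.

no

Work backward from Delta's decision.
- W: BR = Medium, leader payoff 7.
- X: BR = Light, leader payoff 8.
- Y: BR = Light, leader payoff 9.
- Z: BR = Medium, leader payoff 11.
Maximizing over 7, 8, 9, 11, Echo chooses Z. Subgame-perfect outcome: (Medium, Z) with payoffs (7, 11).
Under simultaneous play:
Delta's best replies: W→Medium; X→Light; Y→Light; Z→Medium.
Echo's best replies: Light→Y; Medium→X; Heavy→X.
The unique mutual best reply is (Light, Y), giving (12, 9).
Sequential outcome (Medium, Z) differs from the Nash profile (Light, Y).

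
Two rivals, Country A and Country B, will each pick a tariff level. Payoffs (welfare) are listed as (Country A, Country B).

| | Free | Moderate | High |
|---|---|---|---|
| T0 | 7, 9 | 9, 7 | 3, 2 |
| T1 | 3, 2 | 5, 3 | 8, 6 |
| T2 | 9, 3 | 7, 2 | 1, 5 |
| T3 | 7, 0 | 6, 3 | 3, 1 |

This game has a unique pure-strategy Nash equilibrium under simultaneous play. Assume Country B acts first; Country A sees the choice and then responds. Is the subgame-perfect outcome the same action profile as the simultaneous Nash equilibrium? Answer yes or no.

no

Work backward from Country A's decision.
- Free → Country A plays T2 (best of 7, 3, 9, 7); Country B gets 3.
- Moderate → Country A plays T0 (best of 9, 5, 7, 6); Country B gets 7.
- High → Country A plays T1 (best of 3, 8, 1, 3); Country B gets 6.
Country B's induced payoffs are 3, 7, 6, so Country B commits to Moderate. Subgame-perfect outcome: (T0, Moderate) with payoffs (9, 7).
For the simultaneous game, intersect best replies.
Country A's best replies: Free→T2; Moderate→T0; High→T1.
Country B's best replies: T0→Free; T1→High; T2→High; T3→Moderate.
Only (T1, High) has each player best-responding; Nash payoffs (8, 6).
Sequential outcome (T0, Moderate) differs from the Nash profile (T1, High).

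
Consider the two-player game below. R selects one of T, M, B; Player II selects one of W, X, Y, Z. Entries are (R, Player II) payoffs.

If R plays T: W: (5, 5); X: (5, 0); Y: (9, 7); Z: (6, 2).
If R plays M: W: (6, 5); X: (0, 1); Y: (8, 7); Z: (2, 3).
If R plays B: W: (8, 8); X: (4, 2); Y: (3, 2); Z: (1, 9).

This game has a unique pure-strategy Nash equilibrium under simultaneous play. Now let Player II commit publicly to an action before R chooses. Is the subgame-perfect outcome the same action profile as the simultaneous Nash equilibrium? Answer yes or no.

no

Solve by backward induction (Player II leads).
- W: R compares 5, 6, 8 and picks B; Player II would get 8.
- X: R compares 5, 0, 4 and picks T; Player II would get 0.
- Y: R compares 9, 8, 3 and picks T; Player II would get 7.
- Z: R compares 6, 2, 1 and picks T; Player II would get 2.
Among 8, 0, 7, 2, the best is 8 at W. Subgame-perfect outcome: (B, W) with payoffs (8, 8).
For the simultaneous game, intersect best replies.
R's best replies: W→B; X→T; Y→T; Z→T.
Player II's best replies: T→Y; M→Y; B→Z.
The unique mutual best reply is (T, Y), giving (9, 7).
Sequential outcome (B, W) differs from the Nash profile (T, Y).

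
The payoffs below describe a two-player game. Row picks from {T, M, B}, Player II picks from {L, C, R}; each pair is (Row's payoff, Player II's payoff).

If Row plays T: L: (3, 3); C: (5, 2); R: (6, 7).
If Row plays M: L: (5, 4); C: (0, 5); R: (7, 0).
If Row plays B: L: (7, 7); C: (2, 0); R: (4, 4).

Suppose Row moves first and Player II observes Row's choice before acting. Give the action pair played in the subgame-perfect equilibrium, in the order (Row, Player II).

(B, L)

Backward induction with Row moving first.
- T: BR = R, leader payoff 6.
- M: BR = C, leader payoff 0.
- B: BR = L, leader payoff 7.
Row's induced payoffs are 6, 0, 7, so Row commits to B. Subgame-perfect outcome: (B, L) with payoffs (7, 7).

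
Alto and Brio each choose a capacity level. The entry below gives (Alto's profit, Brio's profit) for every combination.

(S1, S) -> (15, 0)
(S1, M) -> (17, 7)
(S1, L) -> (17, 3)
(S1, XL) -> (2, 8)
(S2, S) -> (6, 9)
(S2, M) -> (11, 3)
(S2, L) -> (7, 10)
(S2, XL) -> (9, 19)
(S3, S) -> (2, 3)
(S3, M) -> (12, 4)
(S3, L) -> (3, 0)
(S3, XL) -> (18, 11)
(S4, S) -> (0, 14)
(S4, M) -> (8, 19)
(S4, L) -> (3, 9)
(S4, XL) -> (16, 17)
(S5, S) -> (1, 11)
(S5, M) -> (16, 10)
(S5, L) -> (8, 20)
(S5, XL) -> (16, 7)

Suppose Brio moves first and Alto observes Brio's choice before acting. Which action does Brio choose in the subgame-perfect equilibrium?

Solve by backward induction (Brio leads).
- S → Alto plays S1 (best of 15, 6, 2, 0, 1); Brio gets 0.
- M → Alto plays S1 (best of 17, 11, 12, 8, 16); Brio gets 7.
- L → Alto plays S1 (best of 17, 7, 3, 3, 8); Brio gets 3.
- XL → Alto plays S3 (best of 2, 9, 18, 16, 16); Brio gets 11.
Among 0, 7, 3, 11, the best is 11 at XL. Subgame-perfect outcome: (S3, XL) with payoffs (18, 11).

XL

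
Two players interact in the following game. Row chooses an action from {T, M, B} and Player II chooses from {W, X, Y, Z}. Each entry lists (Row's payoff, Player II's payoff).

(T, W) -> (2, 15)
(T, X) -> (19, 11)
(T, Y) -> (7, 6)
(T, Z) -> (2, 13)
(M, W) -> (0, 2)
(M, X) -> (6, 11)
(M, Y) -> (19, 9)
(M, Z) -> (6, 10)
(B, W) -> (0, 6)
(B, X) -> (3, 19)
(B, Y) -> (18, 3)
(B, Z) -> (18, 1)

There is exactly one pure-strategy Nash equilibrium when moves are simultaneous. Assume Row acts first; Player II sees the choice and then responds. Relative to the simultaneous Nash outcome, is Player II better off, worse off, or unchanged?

worse off

Solve by backward induction (Row leads).
- T → Player II plays W (best of 15, 11, 6, 13); Row gets 2.
- M → Player II plays X (best of 2, 11, 9, 10); Row gets 6.
- B → Player II plays X (best of 6, 19, 3, 1); Row gets 3.
Maximizing over 2, 6, 3, Row chooses M. Subgame-perfect outcome: (M, X) with payoffs (6, 11).
Now find the simultaneous Nash equilibrium.
Row's best replies: W→T; X→T; Y→M; Z→B.
Player II's best replies: T→W; M→X; B→X.
Only (T, W) has each player best-responding; Nash payoffs (2, 15).
Player II earns 11 sequentially versus 15 at the Nash outcome: worse off.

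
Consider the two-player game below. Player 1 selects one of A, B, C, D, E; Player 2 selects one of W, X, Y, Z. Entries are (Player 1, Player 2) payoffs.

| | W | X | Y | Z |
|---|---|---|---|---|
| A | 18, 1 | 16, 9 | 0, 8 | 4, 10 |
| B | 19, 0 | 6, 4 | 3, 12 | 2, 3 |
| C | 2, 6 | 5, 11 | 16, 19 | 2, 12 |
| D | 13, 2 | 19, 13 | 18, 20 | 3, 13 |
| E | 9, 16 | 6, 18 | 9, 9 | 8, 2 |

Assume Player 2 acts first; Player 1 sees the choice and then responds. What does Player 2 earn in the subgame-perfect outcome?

20

Work backward from Player 1's decision.
- W: BR = B, leader payoff 0.
- X: BR = D, leader payoff 13.
- Y: BR = D, leader payoff 20.
- Z: BR = E, leader payoff 2.
Maximizing over 0, 13, 20, 2, Player 2 chooses Y. Subgame-perfect outcome: (D, Y) with payoffs (18, 20).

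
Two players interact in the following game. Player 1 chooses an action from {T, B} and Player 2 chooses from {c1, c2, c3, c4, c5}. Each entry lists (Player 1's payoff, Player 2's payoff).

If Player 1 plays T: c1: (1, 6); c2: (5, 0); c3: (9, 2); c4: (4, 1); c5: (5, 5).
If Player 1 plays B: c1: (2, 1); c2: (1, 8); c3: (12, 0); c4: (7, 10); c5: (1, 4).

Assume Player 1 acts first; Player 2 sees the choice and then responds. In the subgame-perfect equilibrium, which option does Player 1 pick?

Work backward from Player 2's decision.
- T: BR = c1, leader payoff 1.
- B: BR = c4, leader payoff 7.
Maximizing over 1, 7, Player 1 chooses B. Subgame-perfect outcome: (B, c4) with payoffs (7, 10).

B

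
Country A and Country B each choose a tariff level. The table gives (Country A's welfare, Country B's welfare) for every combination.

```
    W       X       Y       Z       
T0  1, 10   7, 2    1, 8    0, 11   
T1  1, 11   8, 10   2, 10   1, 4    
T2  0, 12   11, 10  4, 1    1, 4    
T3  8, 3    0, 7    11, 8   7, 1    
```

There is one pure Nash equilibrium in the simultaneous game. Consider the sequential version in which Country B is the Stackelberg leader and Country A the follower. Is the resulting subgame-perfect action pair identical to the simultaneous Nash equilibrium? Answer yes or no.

Solve by backward induction (Country B leads).
- W → Country A plays T3 (best of 1, 1, 0, 8); Country B gets 3.
- X → Country A plays T2 (best of 7, 8, 11, 0); Country B gets 10.
- Y → Country A plays T3 (best of 1, 2, 4, 11); Country B gets 8.
- Z → Country A plays T3 (best of 0, 1, 1, 7); Country B gets 1.
Among 3, 10, 8, 1, the best is 10 at X. Subgame-perfect outcome: (T2, X) with payoffs (11, 10).
Now find the simultaneous Nash equilibrium.
Country A's best replies: W→T3; X→T2; Y→T3; Z→T3.
Country B's best replies: T0→Z; T1→W; T2→W; T3→Y.
The unique mutual best reply is (T3, Y), giving (11, 8).
Sequential outcome (T2, X) differs from the Nash profile (T3, Y).

no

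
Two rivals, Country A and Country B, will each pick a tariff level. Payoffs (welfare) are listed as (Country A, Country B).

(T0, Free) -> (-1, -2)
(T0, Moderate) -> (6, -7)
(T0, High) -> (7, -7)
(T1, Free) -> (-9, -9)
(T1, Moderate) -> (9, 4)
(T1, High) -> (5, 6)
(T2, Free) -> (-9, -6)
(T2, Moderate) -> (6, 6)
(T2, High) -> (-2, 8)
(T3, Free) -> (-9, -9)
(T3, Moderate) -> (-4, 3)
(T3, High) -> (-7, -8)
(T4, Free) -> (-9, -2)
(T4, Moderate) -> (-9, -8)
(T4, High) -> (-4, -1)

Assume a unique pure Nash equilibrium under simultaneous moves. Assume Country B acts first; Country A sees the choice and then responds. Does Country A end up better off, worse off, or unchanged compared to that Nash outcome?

Country A best-responds to each possible Country B move:
- Free: Country A compares -1, -9, -9, -9, -9 and picks T0; Country B would get -2.
- Moderate: Country A compares 6, 9, 6, -4, -9 and picks T1; Country B would get 4.
- High: Country A compares 7, 5, -2, -7, -4 and picks T0; Country B would get -7.
Among -2, 4, -7, the best is 4 at Moderate. Subgame-perfect outcome: (T1, Moderate) with payoffs (9, 4).
Under simultaneous play:
Country A's best replies: Free→T0; Moderate→T1; High→T0.
Country B's best replies: T0→Free; T1→High; T2→High; T3→Moderate; T4→High.
Only (T0, Free) has each player best-responding; Nash payoffs (-1, -2).
Country A earns 9 sequentially versus -1 at the Nash outcome: better off.

better off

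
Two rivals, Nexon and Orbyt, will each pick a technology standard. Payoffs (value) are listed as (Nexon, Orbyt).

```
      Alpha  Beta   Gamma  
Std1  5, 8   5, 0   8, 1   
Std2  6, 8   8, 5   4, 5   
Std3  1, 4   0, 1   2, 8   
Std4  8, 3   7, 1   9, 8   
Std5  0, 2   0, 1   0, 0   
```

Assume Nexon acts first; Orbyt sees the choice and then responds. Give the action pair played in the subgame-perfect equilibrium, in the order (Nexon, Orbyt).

Solve by backward induction (Nexon leads).
- Std1 → Orbyt plays Alpha (best of 8, 0, 1); Nexon gets 5.
- Std2 → Orbyt plays Alpha (best of 8, 5, 5); Nexon gets 6.
- Std3 → Orbyt plays Gamma (best of 4, 1, 8); Nexon gets 2.
- Std4 → Orbyt plays Gamma (best of 3, 1, 8); Nexon gets 9.
- Std5 → Orbyt plays Alpha (best of 2, 1, 0); Nexon gets 0.
Among 5, 6, 2, 9, 0, the best is 9 at Std4. Subgame-perfect outcome: (Std4, Gamma) with payoffs (9, 8).

(Std4, Gamma)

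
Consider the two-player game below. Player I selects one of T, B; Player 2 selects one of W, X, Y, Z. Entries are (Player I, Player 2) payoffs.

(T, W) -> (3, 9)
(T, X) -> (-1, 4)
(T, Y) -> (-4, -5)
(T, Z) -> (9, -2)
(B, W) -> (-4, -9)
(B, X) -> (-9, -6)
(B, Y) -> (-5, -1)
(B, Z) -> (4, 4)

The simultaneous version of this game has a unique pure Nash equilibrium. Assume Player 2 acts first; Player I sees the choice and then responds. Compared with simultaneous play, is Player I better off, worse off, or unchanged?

Solve by backward induction (Player 2 leads).
- W: BR = T, leader payoff 9.
- X: BR = T, leader payoff 4.
- Y: BR = T, leader payoff -5.
- Z: BR = T, leader payoff -2.
Maximizing over 9, 4, -5, -2, Player 2 chooses W. Subgame-perfect outcome: (T, W) with payoffs (3, 9).
Under simultaneous play:
Player I's best replies: W→T; X→T; Y→T; Z→T.
Player 2's best replies: T→W; B→Z.
Only (T, W) has each player best-responding; Nash payoffs (3, 9).
Player I earns 3 sequentially versus 3 at the Nash outcome: unchanged.

unchanged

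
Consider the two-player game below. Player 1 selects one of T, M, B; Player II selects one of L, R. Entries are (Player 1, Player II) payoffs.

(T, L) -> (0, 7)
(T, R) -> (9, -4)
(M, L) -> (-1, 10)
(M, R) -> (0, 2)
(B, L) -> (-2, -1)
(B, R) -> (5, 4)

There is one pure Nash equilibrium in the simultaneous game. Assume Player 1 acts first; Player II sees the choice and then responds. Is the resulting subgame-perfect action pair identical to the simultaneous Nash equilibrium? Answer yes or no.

Backward induction with Player 1 moving first.
- T → Player II plays L (best of 7, -4); Player 1 gets 0.
- M → Player II plays L (best of 10, 2); Player 1 gets -1.
- B → Player II plays R (best of -1, 4); Player 1 gets 5.
Maximizing over 0, -1, 5, Player 1 chooses B. Subgame-perfect outcome: (B, R) with payoffs (5, 4).
Under simultaneous play:
Player 1's best replies: L→T; R→T.
Player II's best replies: T→L; M→L; B→R.
Only (T, L) has each player best-responding; Nash payoffs (0, 7).
Sequential outcome (B, R) differs from the Nash profile (T, L).

no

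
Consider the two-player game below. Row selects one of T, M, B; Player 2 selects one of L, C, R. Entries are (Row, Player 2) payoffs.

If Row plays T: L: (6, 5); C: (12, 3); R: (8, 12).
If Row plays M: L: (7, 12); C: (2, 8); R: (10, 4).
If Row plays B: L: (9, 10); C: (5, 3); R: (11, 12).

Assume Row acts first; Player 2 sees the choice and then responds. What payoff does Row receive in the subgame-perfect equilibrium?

11

Player 2 best-responds to each possible Row move:
- T → Player 2 plays R (best of 5, 3, 12); Row gets 8.
- M → Player 2 plays L (best of 12, 8, 4); Row gets 7.
- B → Player 2 plays R (best of 10, 3, 12); Row gets 11.
Row's induced payoffs are 8, 7, 11, so Row commits to B. Subgame-perfect outcome: (B, R) with payoffs (11, 12).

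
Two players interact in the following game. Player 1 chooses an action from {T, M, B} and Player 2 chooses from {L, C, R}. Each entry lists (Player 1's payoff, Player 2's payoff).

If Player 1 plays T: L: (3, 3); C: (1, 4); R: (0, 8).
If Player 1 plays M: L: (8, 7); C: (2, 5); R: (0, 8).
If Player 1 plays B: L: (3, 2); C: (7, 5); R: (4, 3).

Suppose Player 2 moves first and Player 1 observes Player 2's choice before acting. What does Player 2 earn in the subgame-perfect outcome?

7

Backward induction with Player 2 moving first.
- L → Player 1 plays M (best of 3, 8, 3); Player 2 gets 7.
- C → Player 1 plays B (best of 1, 2, 7); Player 2 gets 5.
- R → Player 1 plays B (best of 0, 0, 4); Player 2 gets 3.
Maximizing over 7, 5, 3, Player 2 chooses L. Subgame-perfect outcome: (M, L) with payoffs (8, 7).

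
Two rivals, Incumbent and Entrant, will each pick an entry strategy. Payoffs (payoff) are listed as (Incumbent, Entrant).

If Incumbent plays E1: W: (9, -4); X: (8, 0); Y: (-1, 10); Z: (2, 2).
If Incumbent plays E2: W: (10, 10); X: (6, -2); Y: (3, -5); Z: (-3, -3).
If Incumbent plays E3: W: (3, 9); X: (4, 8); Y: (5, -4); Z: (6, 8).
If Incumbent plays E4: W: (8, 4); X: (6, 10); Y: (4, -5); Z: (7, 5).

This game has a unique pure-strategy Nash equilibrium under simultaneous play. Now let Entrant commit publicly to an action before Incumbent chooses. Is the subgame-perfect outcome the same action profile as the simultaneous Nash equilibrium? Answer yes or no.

Incumbent best-responds to each possible Entrant move:
- W: BR = E2, leader payoff 10.
- X: BR = E1, leader payoff 0.
- Y: BR = E3, leader payoff -4.
- Z: BR = E4, leader payoff 5.
Maximizing over 10, 0, -4, 5, Entrant chooses W. Subgame-perfect outcome: (E2, W) with payoffs (10, 10).
Under simultaneous play:
Incumbent's best replies: W→E2; X→E1; Y→E3; Z→E4.
Entrant's best replies: E1→Y; E2→W; E3→W; E4→X.
The unique mutual best reply is (E2, W), giving (10, 10).
Sequential outcome (E2, W) coincides with the Nash profile (E2, W).

yes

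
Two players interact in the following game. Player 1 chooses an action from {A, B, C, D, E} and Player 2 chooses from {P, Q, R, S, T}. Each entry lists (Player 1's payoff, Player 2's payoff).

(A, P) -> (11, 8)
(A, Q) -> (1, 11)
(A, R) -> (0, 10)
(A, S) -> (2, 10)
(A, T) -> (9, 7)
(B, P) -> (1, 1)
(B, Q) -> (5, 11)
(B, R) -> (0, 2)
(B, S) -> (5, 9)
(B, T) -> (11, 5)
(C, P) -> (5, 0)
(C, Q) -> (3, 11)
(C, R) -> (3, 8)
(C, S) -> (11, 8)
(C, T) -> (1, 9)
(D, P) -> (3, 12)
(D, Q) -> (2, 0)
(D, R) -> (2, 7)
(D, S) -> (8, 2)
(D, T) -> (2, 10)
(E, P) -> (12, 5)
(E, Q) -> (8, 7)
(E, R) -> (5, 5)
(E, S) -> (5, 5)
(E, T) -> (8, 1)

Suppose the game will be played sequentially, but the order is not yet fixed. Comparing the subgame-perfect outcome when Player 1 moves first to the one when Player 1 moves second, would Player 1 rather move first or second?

second

If Player 1 leads: Player 2's best replies are A→Q, B→Q, C→Q, D→P, E→Q; Player 1's induced payoffs 1, 5, 3, 3, 8; outcome (E, Q), payoffs (8, 7).
If Player 2 leads: Player 1's best replies are P→E, Q→E, R→E, S→C, T→B; Player 2's induced payoffs 5, 7, 5, 8, 5; outcome (C, S), payoffs (11, 8).
Player 1 gets 8 moving first and 11 moving second, so Player 1 prefers to move second.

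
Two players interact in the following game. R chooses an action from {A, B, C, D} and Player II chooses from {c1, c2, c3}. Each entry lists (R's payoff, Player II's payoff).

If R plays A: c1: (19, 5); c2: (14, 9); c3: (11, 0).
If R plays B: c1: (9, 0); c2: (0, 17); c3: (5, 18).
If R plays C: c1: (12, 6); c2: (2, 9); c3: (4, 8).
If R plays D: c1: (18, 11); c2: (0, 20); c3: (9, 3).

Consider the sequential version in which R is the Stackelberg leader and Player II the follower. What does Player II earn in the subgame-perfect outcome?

9

Solve by backward induction (R leads).
- A: BR = c2, leader payoff 14.
- B: BR = c3, leader payoff 5.
- C: BR = c2, leader payoff 2.
- D: BR = c2, leader payoff 0.
Among 14, 5, 2, 0, the best is 14 at A. Subgame-perfect outcome: (A, c2) with payoffs (14, 9).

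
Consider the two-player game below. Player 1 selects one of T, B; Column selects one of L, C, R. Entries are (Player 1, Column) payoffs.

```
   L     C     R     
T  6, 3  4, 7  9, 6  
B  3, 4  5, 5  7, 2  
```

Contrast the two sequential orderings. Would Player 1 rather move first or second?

If Player 1 leads: Column's best replies are T→C, B→C; Player 1's induced payoffs 4, 5; outcome (B, C), payoffs (5, 5).
If Column leads: Player 1's best replies are L→T, C→B, R→T; Column's induced payoffs 3, 5, 6; outcome (T, R), payoffs (9, 6).
Player 1 gets 5 moving first and 9 moving second, so Player 1 prefers to move second.

second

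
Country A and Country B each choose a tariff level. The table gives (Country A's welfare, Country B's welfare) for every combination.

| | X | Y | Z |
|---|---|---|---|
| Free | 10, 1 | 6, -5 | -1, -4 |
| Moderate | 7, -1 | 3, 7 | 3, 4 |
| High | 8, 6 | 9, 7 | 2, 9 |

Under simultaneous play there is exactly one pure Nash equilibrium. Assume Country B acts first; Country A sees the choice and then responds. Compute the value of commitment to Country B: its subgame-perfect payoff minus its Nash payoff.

Work backward from Country A's decision.
- X → Country A plays Free (best of 10, 7, 8); Country B gets 1.
- Y → Country A plays High (best of 6, 3, 9); Country B gets 7.
- Z → Country A plays Moderate (best of -1, 3, 2); Country B gets 4.
Maximizing over 1, 7, 4, Country B chooses Y. Subgame-perfect outcome: (High, Y) with payoffs (9, 7).
Under simultaneous play:
Country A's best replies: X→Free; Y→High; Z→Moderate.
Country B's best replies: Free→X; Moderate→Y; High→Z.
Only (Free, X) has each player best-responding; Nash payoffs (10, 1).
Country B's commitment gain: 7 − 1 = 6.

6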